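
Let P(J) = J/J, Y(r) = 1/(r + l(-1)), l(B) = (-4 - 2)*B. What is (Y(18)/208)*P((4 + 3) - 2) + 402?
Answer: 2006785/4992 ≈ 402.00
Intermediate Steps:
l(B) = -6*B
Y(r) = 1/(6 + r) (Y(r) = 1/(r - 6*(-1)) = 1/(r + 6) = 1/(6 + r))
P(J) = 1
(Y(18)/208)*P((4 + 3) - 2) + 402 = (1/((6 + 18)*208))*1 + 402 = ((1/208)/24)*1 + 402 = ((1/24)*(1/208))*1 + 402 = (1/4992)*1 + 402 = 1/4992 + 402 = 2006785/4992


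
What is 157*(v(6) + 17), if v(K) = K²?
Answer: 8321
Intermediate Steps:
157*(v(6) + 17) = 157*(6² + 17) = 157*(36 + 17) = 157*53 = 8321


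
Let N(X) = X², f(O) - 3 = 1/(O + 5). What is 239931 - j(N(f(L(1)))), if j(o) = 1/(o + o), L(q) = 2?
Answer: 232253159/968 ≈ 2.3993e+5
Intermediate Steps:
f(O) = 3 + 1/(5 + O) (f(O) = 3 + 1/(O + 5) = 3 + 1/(5 + O))
j(o) = 1/(2*o)
239931 - j(N(f(L(1)))) = 239931 - 1/(2*(((16 + 3*2)/(5 + 2))²)) = 239931 - 1/(2*(((16 + 6)/7)²)) = 239931 - 1/(2*(((⅐)*22)²)) = 239931 - 1/(2*((22/7)²)) = 239931 - 1/(2*484/49) = 239931 - 49/(2*484) = 239931 - 1*49/968 = 239931 - 49/968 = 232253159/968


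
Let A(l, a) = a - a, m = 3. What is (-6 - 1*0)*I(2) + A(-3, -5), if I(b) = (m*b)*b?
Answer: -72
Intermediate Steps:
A(l, a) = 0
I(b) = 3*b**2 (I(b) = (3*b)*b = 3*b**2)
(-6 - 1*0)*I(2) + A(-3, -5) = (-6 - 1*0)*(3*2**2) + 0 = (-6 + 0)*(3*4) + 0 = -6*12 + 0 = -72 + 0 = -72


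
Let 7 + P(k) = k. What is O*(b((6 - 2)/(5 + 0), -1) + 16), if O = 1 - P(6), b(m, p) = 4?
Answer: 40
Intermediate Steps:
P(k) = -7 + k
O = 2 (O = 1 - (-7 + 6) = 1 - 1*(-1) = 1 + 1 = 2)
O*(b((6 - 2)/(5 + 0), -1) + 16) = 2*(4 + 16) = 2*20 = 40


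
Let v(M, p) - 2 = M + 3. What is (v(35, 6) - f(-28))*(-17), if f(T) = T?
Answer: -1156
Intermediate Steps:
v(M, p) = 5 + M (v(M, p) = 2 + (M + 3) = 2 + (3 + M) = 5 + M)
(v(35, 6) - f(-28))*(-17) = ((5 + 35) - 1*(-28))*(-17) = (40 + 28)*(-17) = 68*(-17) = -1156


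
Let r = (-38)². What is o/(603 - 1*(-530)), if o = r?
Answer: 1444/1133 ≈ 1.2745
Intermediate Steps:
r = 1444
o = 1444
o/(603 - 1*(-530)) = 1444/(603 - 1*(-530)) = 1444/(603 + 530) = 1444/1133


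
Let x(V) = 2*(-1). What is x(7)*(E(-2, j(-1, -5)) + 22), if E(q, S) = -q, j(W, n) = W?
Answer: -48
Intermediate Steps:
x(V) = -2
x(7)*(E(-2, j(-1, -5)) + 22) = -2*(-1*(-2) + 22) = -2*(2 + 22) = -2*24 = -48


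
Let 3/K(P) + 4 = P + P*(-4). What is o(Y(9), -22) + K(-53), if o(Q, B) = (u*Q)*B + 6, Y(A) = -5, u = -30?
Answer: -510567/155 ≈ -3294.0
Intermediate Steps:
o(Q, B) = 6 - 30*B*Q (o(Q, B) = (-30*Q)*B + 6 = -30*B*Q + 6 = 6 - 30*B*Q)
K(P) = 3/(-4 - 3*P) (K(P) = 3/(-4 + (P + P*(-4))) = 3/(-4 + (P - 4*P)) = 3/(-4 - 3*P))
o(Y(9), -22) + K(-53) = (6 - 30*(-22)*(-5)) - 3/(4 + 3*(-53)) = (6 - 3300) - 3/(4 - 159) = -3294 - 3/(-155) = -3294 - 3*(-1/155) = -3294 + 3/155 = -510567/155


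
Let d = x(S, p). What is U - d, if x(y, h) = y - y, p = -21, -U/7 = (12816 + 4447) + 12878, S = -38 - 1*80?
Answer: -210987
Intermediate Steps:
S = -118 (S = -38 - 80 = -118)
U = -210987 (U = -7*((12816 + 4447) + 12878) = -7*(17263 + 12878) = -7*30141 = -210987)
x(y, h) = 0
d = 0
U - d = -210987 - 1*0 = -210987 + 0 = -210987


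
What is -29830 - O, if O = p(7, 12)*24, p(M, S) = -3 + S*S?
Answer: -33214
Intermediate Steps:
p(M, S) = -3 + S**2
O = 3384 (O = (-3 + 12**2)*24 = (-3 + 144)*24 = 141*24 = 3384)
-29830 - O = -29830 - 1*3384 = -29830 - 3384 = -33214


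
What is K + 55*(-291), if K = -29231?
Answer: -45236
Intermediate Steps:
K + 55*(-291) = -29231 + 55*(-291) = -29231 - 16005 = -45236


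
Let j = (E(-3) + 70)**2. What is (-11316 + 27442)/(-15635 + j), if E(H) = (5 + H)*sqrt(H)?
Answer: -16126*I/(280*sqrt(3) + 10747*I) ≈ -1.4975 - 0.067575*I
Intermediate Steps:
E(H) = sqrt(H)*(5 + H)
j = (70 + 2*I*sqrt(3))**2 (j = (sqrt(-3)*(5 - 3) + 70)**2 = ((I*sqrt(3))*2 + 70)**2 = (2*I*sqrt(3) + 70)**2 = (70 + 2*I*sqrt(3))**2 ≈ 4888.0 + 484.97*I)
(-11316 + 27442)/(-15635 + j) = (-11316 + 27442)/(-15635 + (4888 + 280*I*sqrt(3))) = 16126/(-10747 + 280*I*sqrt(3))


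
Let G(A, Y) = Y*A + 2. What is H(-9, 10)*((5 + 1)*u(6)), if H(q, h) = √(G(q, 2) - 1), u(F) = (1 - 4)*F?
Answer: -108*I*√17 ≈ -445.3*I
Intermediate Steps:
u(F) = -3*F
G(A, Y) = 2 + A*Y (G(A, Y) = A*Y + 2 = 2 + A*Y)
H(q, h) = √(1 + 2*q) (H(q, h) = √((2 + q*2) - 1) = √((2 + 2*q) - 1) = √(1 + 2*q))
H(-9, 10)*((5 + 1)*u(6)) = √(1 + 2*(-9))*((5 + 1)*(-3*6)) = √(1 - 18)*(6*(-18)) = √(-17)*(-108) = (I*√17)*(-108) = -108*I*√17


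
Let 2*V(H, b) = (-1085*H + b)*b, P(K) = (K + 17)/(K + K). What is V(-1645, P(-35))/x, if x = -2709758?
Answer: -140554989/1659726775 ≈ -0.084686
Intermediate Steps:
P(K) = (17 + K)/(2*K) (P(K) = (17 + K)/((2*K)) = (17 + K)*(1/(2*K)) = (17 + K)/(2*K))
V(H, b) = b*(b - 1085*H)/2 (V(H, b) = ((-1085*H + b)*b)/2 = ((b - 1085*H)*b)/2 = (b*(b - 1085*H))/2 = b*(b - 1085*H)/2)
V(-1645, P(-35))/x = (((½)*(17 - 35)/(-35))*((½)*(17 - 35)/(-35) - 1085*(-1645))/2)/(-2709758) = (((½)*(-1/35)*(-18))*((½)*(-1/35)*(-18) + 1784825)/2)*(-1/2709758) = ((½)*(9/35)*(9/35 + 1784825))*(-1/2709758) = ((½)*(9/35)*(62468884/35))*(-1/2709758) = (281109978/1225)*(-1/2709758) = -140554989/1659726775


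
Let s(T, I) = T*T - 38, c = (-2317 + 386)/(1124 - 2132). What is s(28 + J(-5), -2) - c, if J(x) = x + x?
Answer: 286357/1008 ≈ 284.08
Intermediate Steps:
J(x) = 2*x
c = 1931/1008 (c = -1931/(-1008) = -1931*(-1/1008) = 1931/1008 ≈ 1.9157)
s(T, I) = -38 + T² (s(T, I) = T² - 38 = -38 + T²)
s(28 + J(-5), -2) - c = (-38 + (28 + 2*(-5))²) - 1*1931/1008 = (-38 + (28 - 10)²) - 1931/1008 = (-38 + 18²) - 1931/1008 = (-38 + 324) - 1931/1008 = 286 - 1931/1008 = 286357/1008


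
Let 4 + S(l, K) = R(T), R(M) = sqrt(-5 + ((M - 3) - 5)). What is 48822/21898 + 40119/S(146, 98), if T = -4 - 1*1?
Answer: 9*(-48796143*I + 8137*sqrt(2))/(10949*(3*sqrt(2) + 4*I)) ≈ -4717.7 - 5006.2*I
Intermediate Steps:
T = -5 (T = -4 - 1 = -5)
R(M) = sqrt(-13 + M) (R(M) = sqrt(-5 + ((-3 + M) - 5)) = sqrt(-5 + (-8 + M)) = sqrt(-13 + M))
S(l, K) = -4 + 3*I*sqrt(2) (S(l, K) = -4 + sqrt(-13 - 5) = -4 + sqrt(-18) = -4 + 3*I*sqrt(2))
48822/21898 + 40119/S(146, 98) = 48822/21898 + 40119/(-4 + 3*I*sqrt(2)) = 48822*(1/21898) + 40119/(-4 + 3*I*sqrt(2)) = 24411/10949 + 40119/(-4 + 3*I*sqrt(2))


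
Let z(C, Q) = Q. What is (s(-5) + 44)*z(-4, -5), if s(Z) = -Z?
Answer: -245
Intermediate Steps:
(s(-5) + 44)*z(-4, -5) = (-1*(-5) + 44)*(-5) = (5 + 44)*(-5) = 49*(-5) = -245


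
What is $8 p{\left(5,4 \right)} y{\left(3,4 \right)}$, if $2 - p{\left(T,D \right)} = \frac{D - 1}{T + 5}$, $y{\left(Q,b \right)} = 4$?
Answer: $\frac{272}{5} \approx 54.4$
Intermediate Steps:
$p{\left(T,D \right)} = 2 - \frac{-1 + D}{5 + T}$ ($p{\left(T,D \right)} = 2 - \frac{D - 1}{T + 5} = 2 - \frac{-1 + D}{5 + T}$)
$8 p{\left(5,4 \right)} y{\left(3,4 \right)} = 8 \frac{11 - 4 + 2 \cdot 5}{5 + 5} \cdot 4 = 8 \frac{11 - 4 + 10}{10} \cdot 4 = 8 \cdot \frac{1}{10} \cdot 17 \cdot 4 = 8 \cdot \frac{17}{10} \cdot 4 = \frac{68}{5} \cdot 4 = \frac{272}{5}$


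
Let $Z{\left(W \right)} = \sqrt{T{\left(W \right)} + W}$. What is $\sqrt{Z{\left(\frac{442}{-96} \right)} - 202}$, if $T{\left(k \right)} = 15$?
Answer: $\frac{\sqrt{-7272 + 3 \sqrt{1497}}}{6} \approx 14.099 i$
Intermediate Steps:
$Z{\left(W \right)} = \sqrt{15 + W}$
$\sqrt{Z{\left(\frac{442}{-96} \right)} - 202} = \sqrt{\sqrt{15 + \frac{442}{-96}} - 202} = \sqrt{\sqrt{15 + 442 \left(- \frac{1}{96}\right)} - 202} = \sqrt{\sqrt{15 - \frac{221}{48}} - 202} = \sqrt{\sqrt{\frac{499}{48}} - 202} = \sqrt{\frac{\sqrt{1497}}{12} - 202} = \sqrt{-202 + \frac{\sqrt{1497}}{12}}$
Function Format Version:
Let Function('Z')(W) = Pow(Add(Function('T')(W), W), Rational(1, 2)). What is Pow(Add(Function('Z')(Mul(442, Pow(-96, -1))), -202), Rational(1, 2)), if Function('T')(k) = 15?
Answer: Mul(Rational(1, 6), Pow(Add(-7272, Mul(3, Pow(1497, Rational(1, 2)))), Rational(1, 2))) ≈ Mul(14.099, I)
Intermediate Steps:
Function('Z')(W) = Pow(Add(15, W), Rational(1, 2))
Pow(Add(Function('Z')(Mul(442, Pow(-96, -1))), -202), Rational(1, 2)) = Pow(Add(Pow(Add(15, Mul(442, Pow(-96, -1))), Rational(1, 2)), -202), Rational(1, 2)) = Pow(Add(Pow(Add(15, Mul(442, Rational(-1, 96))), Rational(1, 2)), -202), Rational(1, 2)) = Pow(Add(Pow(Add(15, Rational(-221, 48)), Rational(1, 2)), -202), Rational(1, 2)) = Pow(Add(Pow(Rational(499, 48), Rational(1, 2)), -202), Rational(1, 2)) = Pow(Add(Mul(Rational(1, 12), Pow(1497, Rational(1, 2))), -202), Rational(1, 2)) = Pow(Add(-202, Mul(Rational(1, 12), Pow(1497, Rational(1, 2)))), Rational(1, 2))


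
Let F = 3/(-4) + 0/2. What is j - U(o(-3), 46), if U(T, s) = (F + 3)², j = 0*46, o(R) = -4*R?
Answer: -81/16 ≈ -5.0625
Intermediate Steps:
F = -¾ (F = 3*(-¼) + 0*(½) = -¾ + 0 = -¾ ≈ -0.75000)
j = 0
U(T, s) = 81/16 (U(T, s) = (-¾ + 3)² = (9/4)² = 81/16)
j - U(o(-3), 46) = 0 - 1*81/16 = 0 - 81/16 = -81/16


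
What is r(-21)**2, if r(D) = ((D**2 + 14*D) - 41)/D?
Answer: 11236/441 ≈ 25.478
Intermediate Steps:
r(D) = (-41 + D**2 + 14*D)/D
r(-21)**2 = (14 - 21 - 41/(-21))**2 = (14 - 21 - 41*(-1/21))**2 = (14 - 21 + 41/21)**2 = (-106/21)**2 = 11236/441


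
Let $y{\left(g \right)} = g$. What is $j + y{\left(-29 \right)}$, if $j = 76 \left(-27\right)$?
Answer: $-2081$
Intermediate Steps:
$j = -2052$
$j + y{\left(-29 \right)} = -2052 - 29 = -2081$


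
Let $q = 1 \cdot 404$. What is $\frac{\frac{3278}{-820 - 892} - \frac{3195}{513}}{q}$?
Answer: $- \frac{397303}{19711968} \approx -0.020155$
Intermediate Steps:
$q = 404$
$\frac{\frac{3278}{-820 - 892} - \frac{3195}{513}}{q} = \frac{\frac{3278}{-820 - 892} - \frac{3195}{513}}{404} = \left(\frac{3278}{-1712} - \frac{355}{57}\right) \frac{1}{404} = \left(3278 \left(- \frac{1}{1712}\right) - \frac{355}{57}\right) \frac{1}{404} = \left(- \frac{1639}{856} - \frac{355}{57}\right) \frac{1}{404} = \left(- \frac{397303}{48792}\right) \frac{1}{404} = - \frac{397303}{19711968}$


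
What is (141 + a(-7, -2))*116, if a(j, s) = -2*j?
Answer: 17980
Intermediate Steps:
(141 + a(-7, -2))*116 = (141 - 2*(-7))*116 = (141 + 14)*116 = 155*116 = 17980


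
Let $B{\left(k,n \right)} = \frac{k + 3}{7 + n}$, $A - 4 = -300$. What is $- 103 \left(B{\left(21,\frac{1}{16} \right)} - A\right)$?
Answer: $- \frac{3484696}{113} \approx -30838.0$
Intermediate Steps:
$A = -296$ ($A = 4 - 300 = -296$)
$B{\left(k,n \right)} = \frac{3 + k}{7 + n}$
$- 103 \left(B{\left(21,\frac{1}{16} \right)} - A\right) = - 103 \left(\frac{3 + 21}{7 + \frac{1}{16}} - -296\right) = - 103 \left(\frac{1}{7 + \frac{1}{16}} \cdot 24 + 296\right) = - 103 \left(\frac{1}{\frac{113}{16}} \cdot 24 + 296\right) = - 103 \left(\frac{16}{113} \cdot 24 + 296\right) = - 103 \left(\frac{384}{113} + 296\right) = \left(-103\right) \frac{33832}{113} = - \frac{3484696}{113}$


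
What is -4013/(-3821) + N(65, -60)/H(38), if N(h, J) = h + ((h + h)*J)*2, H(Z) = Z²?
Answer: -53564463/5517524 ≈ -9.7081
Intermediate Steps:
N(h, J) = h + 4*J*h (N(h, J) = h + ((2*h)*J)*2 = h + (2*J*h)*2 = h + 4*J*h)
-4013/(-3821) + N(65, -60)/H(38) = -4013/(-3821) + (65*(1 + 4*(-60)))/(38²) = -4013*(-1/3821) + (65*(1 - 240))/1444 = 4013/3821 + (65*(-239))*(1/1444) = 4013/3821 - 15535*1/1444 = 4013/3821 - 15535/1444 = -53564463/5517524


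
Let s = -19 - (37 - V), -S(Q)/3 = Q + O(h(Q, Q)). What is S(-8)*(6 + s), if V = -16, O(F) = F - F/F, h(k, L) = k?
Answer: -3366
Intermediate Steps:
O(F) = -1 + F (O(F) = F - 1*1 = F - 1 = -1 + F)
S(Q) = 3 - 6*Q (S(Q) = -3*(Q + (-1 + Q)) = -3*(-1 + 2*Q) = 3 - 6*Q)
s = -72 (s = -19 - (37 - 1*(-16)) = -19 - (37 + 16) = -19 - 1*53 = -19 - 53 = -72)
S(-8)*(6 + s) = (3 - 6*(-8))*(6 - 72) = (3 + 48)*(-66) = 51*(-66) = -3366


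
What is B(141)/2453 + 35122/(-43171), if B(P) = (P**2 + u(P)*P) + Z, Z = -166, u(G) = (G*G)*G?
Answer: 17064282346530/105898463 ≈ 1.6114e+5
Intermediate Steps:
u(G) = G**3 (u(G) = G**2*G = G**3)
B(P) = -166 + P**2 + P**4 (B(P) = (P**2 + P**3*P) - 166 = (P**2 + P**4) - 166 = -166 + P**2 + P**4)
B(141)/2453 + 35122/(-43171) = (-166 + 141**2 + 141**4)/2453 + 35122/(-43171) = (-166 + 19881 + 395254161)*(1/2453) + 35122*(-1/43171) = 395273876*(1/2453) - 35122/43171 = 395273876/2453 - 35122/43171 = 17064282346530/105898463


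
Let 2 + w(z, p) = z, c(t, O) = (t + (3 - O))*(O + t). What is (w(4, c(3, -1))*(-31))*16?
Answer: -992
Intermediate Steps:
c(t, O) = (O + t)*(3 + t - O) (c(t, O) = (3 + t - O)*(O + t) = (O + t)*(3 + t - O))
w(z, p) = -2 + z
(w(4, c(3, -1))*(-31))*16 = ((-2 + 4)*(-31))*16 = (2*(-31))*16 = -62*16 = -992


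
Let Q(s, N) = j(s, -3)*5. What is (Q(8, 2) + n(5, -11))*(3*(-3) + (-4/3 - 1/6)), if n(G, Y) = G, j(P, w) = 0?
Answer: -105/2 ≈ -52.500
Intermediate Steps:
Q(s, N) = 0 (Q(s, N) = 0*5 = 0)
(Q(8, 2) + n(5, -11))*(3*(-3) + (-4/3 - 1/6)) = (0 + 5)*(3*(-3) + (-4/3 - 1/6)) = 5*(-9 + (-4*1/3 - 1*1/6)) = 5*(-9 + (-4/3 - 1/6)) = 5*(-9 - 3/2) = 5*(-21/2) = -105/2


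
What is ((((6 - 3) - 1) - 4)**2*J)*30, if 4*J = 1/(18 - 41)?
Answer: -30/23 ≈ -1.3043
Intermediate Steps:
J = -1/92 (J = 1/(4*(18 - 41)) = (1/4)/(-23) = (1/4)*(-1/23) = -1/92 ≈ -0.010870)
((((6 - 3) - 1) - 4)**2*J)*30 = ((((6 - 3) - 1) - 4)**2*(-1/92))*30 = (((3 - 1) - 4)**2*(-1/92))*30 = ((2 - 4)**2*(-1/92))*30 = ((-2)**2*(-1/92))*30 = (4*(-1/92))*30 = -1/23*30 = -30/23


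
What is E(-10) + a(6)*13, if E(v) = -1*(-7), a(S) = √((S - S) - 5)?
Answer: 7 + 13*I*√5 ≈ 7.0 + 29.069*I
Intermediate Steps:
a(S) = I*√5 (a(S) = √(0 - 5) = √(-5) = I*√5)
E(v) = 7
E(-10) + a(6)*13 = 7 + (I*√5)*13 = 7 + 13*I*√5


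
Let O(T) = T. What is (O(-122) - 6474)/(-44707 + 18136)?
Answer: 388/1563 ≈ 0.24824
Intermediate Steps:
(O(-122) - 6474)/(-44707 + 18136) = (-122 - 6474)/(-44707 + 18136) = -6596/(-26571) = -6596*(-1/26571) = 388/1563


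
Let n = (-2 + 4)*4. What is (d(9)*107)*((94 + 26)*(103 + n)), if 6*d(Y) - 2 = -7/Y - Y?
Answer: -5542600/3 ≈ -1.8475e+6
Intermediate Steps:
n = 8 (n = 2*4 = 8)
d(Y) = 1/3 - 7/(6*Y) - Y/6 (d(Y) = 1/3 + (-7/Y - Y)/6 = 1/3 + (-Y - 7/Y)/6 = 1/3 + (-7/(6*Y) - Y/6) = 1/3 - 7/(6*Y) - Y/6)
(d(9)*107)*((94 + 26)*(103 + n)) = (((1/6)*(-7 - 1*9*(-2 + 9))/9)*107)*((94 + 26)*(103 + 8)) = (((1/6)*(1/9)*(-7 - 1*9*7))*107)*(120*111) = (((1/6)*(1/9)*(-7 - 63))*107)*13320 = (((1/6)*(1/9)*(-70))*107)*13320 = -35/27*107*13320 = -3745/27*13320 = -5542600/3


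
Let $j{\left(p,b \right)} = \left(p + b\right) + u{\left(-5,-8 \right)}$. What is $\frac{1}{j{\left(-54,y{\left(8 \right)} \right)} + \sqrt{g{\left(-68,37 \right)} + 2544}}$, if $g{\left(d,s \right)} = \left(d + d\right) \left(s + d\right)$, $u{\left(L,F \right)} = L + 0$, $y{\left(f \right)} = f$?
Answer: $\frac{51}{4159} + \frac{26 \sqrt{10}}{4159} \approx 0.032032$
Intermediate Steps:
$u{\left(L,F \right)} = L$
$g{\left(d,s \right)} = 2 d \left(d + s\right)$
$j{\left(p,b \right)} = -5 + b + p$ ($j{\left(p,b \right)} = \left(p + b\right) - 5 = \left(b + p\right) - 5 = -5 + b + p$)
$\frac{1}{j{\left(-54,y{\left(8 \right)} \right)} + \sqrt{g{\left(-68,37 \right)} + 2544}} = \frac{1}{\left(-5 + 8 - 54\right) + \sqrt{2 \left(-68\right) \left(-68 + 37\right) + 2544}} = \frac{1}{-51 + \sqrt{2 \left(-68\right) \left(-31\right) + 2544}} = \frac{1}{-51 + \sqrt{4216 + 2544}} = \frac{1}{-51 + \sqrt{6760}} = \frac{1}{-51 + 26 \sqrt{10}}$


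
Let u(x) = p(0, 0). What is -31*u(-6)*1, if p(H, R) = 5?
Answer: -155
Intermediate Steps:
u(x) = 5
-31*u(-6)*1 = -31*5*1 = -155*1 = -155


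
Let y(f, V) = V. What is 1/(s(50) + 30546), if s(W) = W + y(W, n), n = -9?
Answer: 1/30587 ≈ 3.2694e-5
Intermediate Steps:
s(W) = -9 + W (s(W) = W - 9 = -9 + W)
1/(s(50) + 30546) = 1/((-9 + 50) + 30546) = 1/(41 + 30546) = 1/30587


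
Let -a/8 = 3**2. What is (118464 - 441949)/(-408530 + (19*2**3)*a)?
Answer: 323485/419474 ≈ 0.77117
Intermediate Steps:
a = -72 (a = -8*3**2 = -8*9 = -72)
(118464 - 441949)/(-408530 + (19*2**3)*a) = (118464 - 441949)/(-408530 + (19*2**3)*(-72)) = -323485/(-408530 + (19*8)*(-72)) = -323485/(-408530 + 152*(-72)) = -323485/(-408530 - 10944) = -323485/(-419474) = -323485*(-1/419474) = 323485/419474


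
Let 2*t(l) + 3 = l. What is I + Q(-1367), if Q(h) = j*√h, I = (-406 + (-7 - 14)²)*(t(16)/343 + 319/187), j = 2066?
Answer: 100575/1666 + 2066*I*√1367 ≈ 60.369 + 76386.0*I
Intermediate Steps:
t(l) = -3/2 + l/2
I = 100575/1666 (I = (-406 + (-7 - 14)²)*((-3/2 + (½)*16)/343 + 319/187) = (-406 + (-21)²)*((-3/2 + 8)*(1/343) + 319*(1/187)) = (-406 + 441)*((13/2)*(1/343) + 29/17) = 35*(13/686 + 29/17) = 35*(20115/11662) = 100575/1666 ≈ 60.369)
Q(h) = 2066*√h
I + Q(-1367) = 100575/1666 + 2066*√(-1367) = 100575/1666 + 2066*(I*√1367) = 100575/1666 + 2066*I*√1367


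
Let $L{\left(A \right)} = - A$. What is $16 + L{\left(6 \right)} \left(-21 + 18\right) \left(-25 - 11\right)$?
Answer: $-632$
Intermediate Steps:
$16 + L{\left(6 \right)} \left(-21 + 18\right) \left(-25 - 11\right) = 16 + \left(-1\right) 6 \left(-21 + 18\right) \left(-25 - 11\right) = 16 - 6 \left(\left(-3\right) \left(-36\right)\right) = 16 - 648 = -632$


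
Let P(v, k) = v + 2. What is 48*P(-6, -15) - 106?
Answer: -298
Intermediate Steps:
P(v, k) = 2 + v
48*P(-6, -15) - 106 = 48*(2 - 6) - 106 = 48*(-4) - 106 = -192 - 106 = -298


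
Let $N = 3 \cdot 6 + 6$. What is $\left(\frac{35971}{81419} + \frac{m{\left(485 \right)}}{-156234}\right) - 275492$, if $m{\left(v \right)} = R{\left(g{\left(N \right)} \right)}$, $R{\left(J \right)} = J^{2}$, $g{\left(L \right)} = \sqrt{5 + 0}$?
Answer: $- \frac{269566710604501}{978493542} \approx -2.7549 \cdot 10^{5}$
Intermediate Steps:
$N = 24$ ($N = 18 + 6 = 24$)
$g{\left(L \right)} = \sqrt{5}$
$m{\left(v \right)} = 5$ ($m{\left(v \right)} = \left(\sqrt{5}\right)^{2} = 5$)
$\left(\frac{35971}{81419} + \frac{m{\left(485 \right)}}{-156234}\right) - 275492 = \left(\frac{35971}{81419} + \frac{5}{-156234}\right) - 275492 = \left(35971 \cdot \frac{1}{81419} + 5 \left(- \frac{1}{156234}\right)\right) - 275492 = \left(\frac{2767}{6263} - \frac{5}{156234}\right) - 275492 = \frac{432268163}{978493542} - 275492 = - \frac{269566710604501}{978493542}$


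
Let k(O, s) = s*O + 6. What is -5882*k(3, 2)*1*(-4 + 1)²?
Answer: -635256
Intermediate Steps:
k(O, s) = 6 + O*s (k(O, s) = O*s + 6 = 6 + O*s)
-5882*k(3, 2)*1*(-4 + 1)² = -5882*(6 + 3*2)*1*(-4 + 1)² = -5882*(6 + 6)*1*(-3)² = -5882*12*1*9 = -70584*9 = -5882*108 = -635256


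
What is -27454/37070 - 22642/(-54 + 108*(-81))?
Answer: 149422208/81572535 ≈ 1.8318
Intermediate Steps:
-27454/37070 - 22642/(-54 + 108*(-81)) = -27454*1/37070 - 22642/(-54 - 8748) = -13727/18535 - 22642/(-8802) = -13727/18535 - 22642*(-1/8802) = -13727/18535 + 11321/4401 = 149422208/81572535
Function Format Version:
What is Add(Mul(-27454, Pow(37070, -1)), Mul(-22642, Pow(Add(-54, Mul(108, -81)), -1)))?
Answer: Rational(149422208, 81572535) ≈ 1.8318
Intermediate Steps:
Add(Mul(-27454, Pow(37070, -1)), Mul(-22642, Pow(Add(-54, Mul(108, -81)), -1))) = Add(Mul(-27454, Rational(1, 37070)), Mul(-22642, Pow(Add(-54, -8748), -1))) = Add(Rational(-13727, 18535), Mul(-22642, Pow(-8802, -1))) = Add(Rational(-13727, 18535), Mul(-22642, Rational(-1, 8802))) = Add(Rational(-13727, 18535), Rational(11321, 4401)) = Rational(149422208, 81572535)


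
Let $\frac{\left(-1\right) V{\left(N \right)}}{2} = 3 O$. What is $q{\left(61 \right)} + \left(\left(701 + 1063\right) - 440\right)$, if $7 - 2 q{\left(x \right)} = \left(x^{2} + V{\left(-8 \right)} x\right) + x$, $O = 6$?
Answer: $\frac{1069}{2} \approx 534.5$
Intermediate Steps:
$V{\left(N \right)} = -36$ ($V{\left(N \right)} = - 2 \cdot 3 \cdot 6 = \left(-2\right) 18 = -36$)
$q{\left(x \right)} = \frac{7}{2} - \frac{x^{2}}{2} + \frac{35 x}{2}$ ($q{\left(x \right)} = \frac{7}{2} - \frac{\left(x^{2} - 36 x\right) + x}{2} = \frac{7}{2} - \frac{x^{2} - 35 x}{2} = \frac{7}{2} - \left(\frac{x^{2}}{2} - \frac{35 x}{2}\right) = \frac{7}{2} - \frac{x^{2}}{2} + \frac{35 x}{2}$)
$q{\left(61 \right)} + \left(\left(701 + 1063\right) - 440\right) = \left(\frac{7}{2} - \frac{61^{2}}{2} + \frac{35}{2} \cdot 61\right) + \left(\left(701 + 1063\right) - 440\right) = \left(\frac{7}{2} - \frac{3721}{2} + \frac{2135}{2}\right) + \left(1764 - 440\right) = \left(\frac{7}{2} - \frac{3721}{2} + \frac{2135}{2}\right) + 1324 = - \frac{1579}{2} + 1324 = \frac{1069}{2}$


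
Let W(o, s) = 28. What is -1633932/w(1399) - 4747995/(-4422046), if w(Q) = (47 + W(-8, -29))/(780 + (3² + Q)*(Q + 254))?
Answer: -5607341554549583421/110551150 ≈ -5.0722e+10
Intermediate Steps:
w(Q) = 75/(780 + (9 + Q)*(254 + Q)) (w(Q) = (47 + 28)/(780 + (3² + Q)*(Q + 254)) = 75/(780 + (9 + Q)*(254 + Q)))
-1633932/w(1399) - 4747995/(-4422046) = -1633932/(75/(3066 + 1399² + 263*1399)) - 4747995/(-4422046) = -1633932/(75/(3066 + 1957201 + 367937)) - 4747995*(-1/4422046) = -1633932/(75/2328204) + 4747995/4422046 = -1633932/(75*(1/2328204)) + 4747995/4422046 = -1633932/25/776068 + 4747995/4422046 = -1633932*776068/25 + 4747995/4422046 = -1268042339376/25 + 4747995/4422046 = -5607341554549583421/110551150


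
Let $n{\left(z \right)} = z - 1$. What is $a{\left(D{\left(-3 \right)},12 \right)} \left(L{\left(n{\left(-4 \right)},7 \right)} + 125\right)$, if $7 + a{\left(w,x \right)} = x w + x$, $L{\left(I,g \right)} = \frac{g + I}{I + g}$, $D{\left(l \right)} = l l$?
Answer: $14238$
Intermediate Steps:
$n{\left(z \right)} = -1 + z$
$D{\left(l \right)} = l^{2}$
$L{\left(I,g \right)} = 1$ ($L{\left(I,g \right)} = \frac{I + g}{I + g} = 1$)
$a{\left(w,x \right)} = -7 + x + w x$ ($a{\left(w,x \right)} = -7 + \left(x w + x\right) = -7 + \left(w x + x\right) = -7 + \left(x + w x\right) = -7 + x + w x$)
$a{\left(D{\left(-3 \right)},12 \right)} \left(L{\left(n{\left(-4 \right)},7 \right)} + 125\right) = \left(-7 + 12 + \left(-3\right)^{2} \cdot 12\right) \left(1 + 125\right) = \left(-7 + 12 + 9 \cdot 12\right) 126 = \left(-7 + 12 + 108\right) 126 = 113 \cdot 126 = 14238$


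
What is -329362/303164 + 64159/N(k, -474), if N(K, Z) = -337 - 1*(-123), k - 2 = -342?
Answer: -2440147818/8109637 ≈ -300.90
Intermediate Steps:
k = -340 (k = 2 - 342 = -340)
N(K, Z) = -214 (N(K, Z) = -337 + 123 = -214)
-329362/303164 + 64159/N(k, -474) = -329362/303164 + 64159/(-214) = -329362*1/303164 + 64159*(-1/214) = -164681/151582 - 64159/214 = -2440147818/8109637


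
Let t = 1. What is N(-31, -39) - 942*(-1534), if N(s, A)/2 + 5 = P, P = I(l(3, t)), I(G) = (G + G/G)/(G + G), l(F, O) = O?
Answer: 1445020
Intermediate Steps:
I(G) = (1 + G)/(2*G) (I(G) = (G + 1)/((2*G)) = (1 + G)*(1/(2*G)) = (1 + G)/(2*G))
P = 1 (P = (1/2)*(1 + 1)/1 = (1/2)*1*2 = 1)
N(s, A) = -8 (N(s, A) = -10 + 2*1 = -10 + 2 = -8)
N(-31, -39) - 942*(-1534) = -8 - 942*(-1534) = -8 + 1445028 = 1445020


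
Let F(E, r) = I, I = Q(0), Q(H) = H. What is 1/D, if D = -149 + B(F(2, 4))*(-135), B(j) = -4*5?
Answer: 1/2551 ≈ 0.00039200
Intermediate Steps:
I = 0
F(E, r) = 0
B(j) = -20
D = 2551 (D = -149 - 20*(-135) = -149 + 2700 = 2551)
1/D = 1/2551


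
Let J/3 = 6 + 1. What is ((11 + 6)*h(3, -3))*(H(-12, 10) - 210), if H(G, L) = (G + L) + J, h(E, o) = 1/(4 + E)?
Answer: -3247/7 ≈ -463.86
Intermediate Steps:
J = 21 (J = 3*(6 + 1) = 3*7 = 21)
H(G, L) = 21 + G + L (H(G, L) = (G + L) + 21 = 21 + G + L)
((11 + 6)*h(3, -3))*(H(-12, 10) - 210) = ((11 + 6)/(4 + 3))*((21 - 12 + 10) - 210) = (17/7)*(19 - 210) = (17*(⅐))*(-191) = (17/7)*(-191) = -3247/7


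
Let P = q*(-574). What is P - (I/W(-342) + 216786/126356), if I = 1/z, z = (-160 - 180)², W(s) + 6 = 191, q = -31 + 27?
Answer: 1549932118403411/675562354000 ≈ 2294.3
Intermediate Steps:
q = -4
W(s) = 185 (W(s) = -6 + 191 = 185)
P = 2296 (P = -4*(-574) = 2296)
z = 115600 (z = (-340)² = 115600)
I = 1/115600 ≈ 8.6505e-6
P - (I/W(-342) + 216786/126356) = 2296 - ((1/115600)/185 + 216786/126356) = 2296 - ((1/115600)*(1/185) + 216786*(1/126356)) = 2296 - (1/21386000 + 108393/63178) = 2296 - 1*1159046380589/675562354000 = 2296 - 1159046380589/675562354000 = 1549932118403411/675562354000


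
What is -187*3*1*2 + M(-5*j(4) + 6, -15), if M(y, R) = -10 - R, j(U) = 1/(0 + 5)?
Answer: -1117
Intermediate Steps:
j(U) = 1/5
-187*3*1*2 + M(-5*j(4) + 6, -15) = -187*3*1*2 + (-10 - 1*(-15)) = -561*2 + (-10 + 15) = -187*6 + 5 = -1122 + 5 = -1117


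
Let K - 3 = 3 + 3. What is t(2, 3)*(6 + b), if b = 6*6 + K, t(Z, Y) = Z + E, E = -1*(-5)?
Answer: 357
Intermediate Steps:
E = 5
K = 9 (K = 3 + (3 + 3) = 3 + 6 = 9)
t(Z, Y) = 5 + Z (t(Z, Y) = Z + 5 = 5 + Z)
b = 45 (b = 6*6 + 9 = 36 + 9 = 45)
t(2, 3)*(6 + b) = (5 + 2)*(6 + 45) = 7*51 = 357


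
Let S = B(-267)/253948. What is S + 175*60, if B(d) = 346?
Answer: 1333227173/126974 ≈ 10500.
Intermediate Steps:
S = 173/126974 (S = 346/253948 = 346*(1/253948) = 173/126974 ≈ 0.0013625)
S + 175*60 = 173/126974 + 175*60 = 173/126974 + 10500 = 1333227173/126974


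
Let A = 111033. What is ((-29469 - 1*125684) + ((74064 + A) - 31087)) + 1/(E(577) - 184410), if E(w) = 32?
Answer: -210744055/184378 ≈ -1143.0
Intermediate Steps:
((-29469 - 1*125684) + ((74064 + A) - 31087)) + 1/(E(577) - 184410) = ((-29469 - 1*125684) + ((74064 + 111033) - 31087)) + 1/(32 - 184410) = ((-29469 - 125684) + (185097 - 31087)) + 1/(-184378) = (-155153 + 154010) - 1/184378 = -1143 - 1/184378 = -210744055/184378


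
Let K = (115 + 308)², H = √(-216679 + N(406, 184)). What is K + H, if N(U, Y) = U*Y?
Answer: 178929 + 15*I*√631 ≈ 1.7893e+5 + 376.8*I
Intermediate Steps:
H = 15*I*√631 (H = √(-216679 + 406*184) = √(-216679 + 74704) = √(-141975) = 15*I*√631 ≈ 376.8*I)
K = 178929 (K = 423² = 178929)
K + H = 178929 + 15*I*√631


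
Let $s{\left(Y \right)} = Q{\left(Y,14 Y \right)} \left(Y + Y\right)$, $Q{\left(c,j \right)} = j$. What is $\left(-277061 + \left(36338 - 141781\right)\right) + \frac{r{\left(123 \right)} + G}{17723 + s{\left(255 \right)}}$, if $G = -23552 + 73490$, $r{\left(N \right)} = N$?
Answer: $- \frac{703204101131}{1838423} \approx -3.825 \cdot 10^{5}$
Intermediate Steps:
$s{\left(Y \right)} = 28 Y^{2}$ ($s{\left(Y \right)} = 14 Y \left(Y + Y\right) = 14 Y 2 Y = 28 Y^{2}$)
$G = 49938$
$\left(-277061 + \left(36338 - 141781\right)\right) + \frac{r{\left(123 \right)} + G}{17723 + s{\left(255 \right)}} = \left(-277061 + \left(36338 - 141781\right)\right) + \frac{123 + 49938}{17723 + 28 \cdot 255^{2}} = \left(-277061 - 105443\right) + \frac{50061}{17723 + 28 \cdot 65025} = -382504 + \frac{50061}{17723 + 1820700} = -382504 + \frac{50061}{1838423} = - \frac{703204101131}{1838423}$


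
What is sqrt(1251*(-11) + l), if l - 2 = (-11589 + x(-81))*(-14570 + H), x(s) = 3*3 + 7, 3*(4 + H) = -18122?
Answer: sqrt(2147038005)/3 ≈ 15445.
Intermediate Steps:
H = -18134/3 (H = -4 + (1/3)*(-18122) = -4 - 18122/3 = -18134/3 ≈ -6044.7)
x(s) = 16 (x(s) = 9 + 7 = 16)
l = 715720618/3 (l = 2 + (-11589 + 16)*(-14570 - 18134/3) = 2 - 11573*(-61844/3) = 2 + 715720612/3 = 715720618/3 ≈ 2.3857e+8)
sqrt(1251*(-11) + l) = sqrt(1251*(-11) + 715720618/3) = sqrt(-13761 + 715720618/3) = sqrt(715679335/3) = sqrt(2147038005)/3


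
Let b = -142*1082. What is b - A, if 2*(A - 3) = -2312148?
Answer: 1002427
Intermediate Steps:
A = -1156071 (A = 3 + (½)*(-2312148) = 3 - 1156074 = -1156071)
b = -153644
b - A = -153644 - 1*(-1156071) = -153644 + 1156071 = 1002427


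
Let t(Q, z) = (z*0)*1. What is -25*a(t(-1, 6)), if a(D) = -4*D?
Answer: 0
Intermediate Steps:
t(Q, z) = 0 (t(Q, z) = 0*1 = 0)
-25*a(t(-1, 6)) = -(-100)*0 = -25*0 = 0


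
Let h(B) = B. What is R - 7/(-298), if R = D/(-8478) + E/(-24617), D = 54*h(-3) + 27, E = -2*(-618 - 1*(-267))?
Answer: 6274988/575865481 ≈ 0.010897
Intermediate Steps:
E = 702 (E = -2*(-618 + 267) = -2*(-351) = 702)
D = -135 (D = 54*(-3) + 27 = -162 + 27 = -135)
R = -97343/7729738 (R = -135/(-8478) + 702/(-24617) = -135*(-1/8478) + 702*(-1/24617) = 5/314 - 702/24617 = -97343/7729738 ≈ -0.012593)
R - 7/(-298) = -97343/7729738 - 7/(-298) = -97343/7729738 - 7*(-1)/298 = -97343/7729738 - 1*(-7/298) = -97343/7729738 + 7/298 = 6274988/575865481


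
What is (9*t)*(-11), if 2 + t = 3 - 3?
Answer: 198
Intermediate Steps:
t = -2 (t = -2 + (3 - 3) = -2 + 0 = -2)
(9*t)*(-11) = (9*(-2))*(-11) = -18*(-11) = 198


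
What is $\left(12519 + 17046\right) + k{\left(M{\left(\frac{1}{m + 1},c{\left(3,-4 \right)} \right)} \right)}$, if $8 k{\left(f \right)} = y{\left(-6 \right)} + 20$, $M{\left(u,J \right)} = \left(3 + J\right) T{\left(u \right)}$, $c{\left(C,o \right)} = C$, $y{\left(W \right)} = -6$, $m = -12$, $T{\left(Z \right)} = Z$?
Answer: $\frac{118267}{4} \approx 29567.0$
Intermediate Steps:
$M{\left(u,J \right)} = u \left(3 + J\right)$ ($M{\left(u,J \right)} = \left(3 + J\right) u = u \left(3 + J\right)$)
$k{\left(f \right)} = \frac{7}{4}$ ($k{\left(f \right)} = \frac{-6 + 20}{8} = \frac{1}{8} \cdot 14 = \frac{7}{4}$)
$\left(12519 + 17046\right) + k{\left(M{\left(\frac{1}{m + 1},c{\left(3,-4 \right)} \right)} \right)} = \left(12519 + 17046\right) + \frac{7}{4} = 29565 + \frac{7}{4} = \frac{118267}{4}$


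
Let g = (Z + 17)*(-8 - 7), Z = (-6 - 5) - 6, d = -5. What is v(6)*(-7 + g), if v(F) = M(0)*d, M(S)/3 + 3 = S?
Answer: -315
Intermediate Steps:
M(S) = -9 + 3*S
Z = -17 (Z = -11 - 6 = -17)
v(F) = 45 (v(F) = (-9 + 3*0)*(-5) = (-9 + 0)*(-5) = -9*(-5) = 45)
g = 0 (g = (-17 + 17)*(-8 - 7) = 0*(-15) = 0)
v(6)*(-7 + g) = 45*(-7 + 0) = 45*(-7) = -315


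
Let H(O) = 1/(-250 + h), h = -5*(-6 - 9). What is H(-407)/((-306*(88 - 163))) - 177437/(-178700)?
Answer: 14252623451/14354077500 ≈ 0.99293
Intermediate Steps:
h = 75 (h = -5*(-15) = 75)
H(O) = -1/175 (H(O) = 1/(-250 + 75) = 1/(-175) = -1/175)
H(-407)/((-306*(88 - 163))) - 177437/(-178700) = -(-1/(306*(88 - 163)))/175 - 177437/(-178700) = -1/(175*((-306*(-75)))) - 177437*(-1/178700) = -1/175/22950 + 177437/178700 = -1/175*1/22950 + 177437/178700 = -1/4016250 + 177437/178700 = 14252623451/14354077500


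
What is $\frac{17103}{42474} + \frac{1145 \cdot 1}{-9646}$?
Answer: $\frac{9695234}{34142017} \approx 0.28397$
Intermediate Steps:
$\frac{17103}{42474} + \frac{1145 \cdot 1}{-9646} = 17103 \cdot \frac{1}{42474} + 1145 \left(- \frac{1}{9646}\right) = \frac{5701}{14158} - \frac{1145}{9646} = \frac{9695234}{34142017}$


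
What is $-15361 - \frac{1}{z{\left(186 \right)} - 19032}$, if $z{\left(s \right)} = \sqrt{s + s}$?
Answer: $- \frac{463667497695}{30184721} + \frac{\sqrt{93}}{181108326} \approx -15361.0$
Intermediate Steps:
$z{\left(s \right)} = \sqrt{2} \sqrt{s}$ ($z{\left(s \right)} = \sqrt{2 s} = \sqrt{2} \sqrt{s}$)
$-15361 - \frac{1}{z{\left(186 \right)} - 19032} = -15361 - \frac{1}{\sqrt{2} \sqrt{186} - 19032} = -15361 - \frac{1}{2 \sqrt{93} - 19032} = -15361 - \frac{1}{-19032 + 2 \sqrt{93}}$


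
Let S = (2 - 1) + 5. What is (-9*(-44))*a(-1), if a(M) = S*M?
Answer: -2376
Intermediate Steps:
S = 6 (S = 1 + 5 = 6)
a(M) = 6*M
(-9*(-44))*a(-1) = (-9*(-44))*(6*(-1)) = 396*(-6) = -2376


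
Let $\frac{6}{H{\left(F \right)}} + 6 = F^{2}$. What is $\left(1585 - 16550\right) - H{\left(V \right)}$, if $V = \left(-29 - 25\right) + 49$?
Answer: $- \frac{284341}{19} \approx -14965.0$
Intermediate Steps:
$V = -5$ ($V = -54 + 49 = -5$)
$H{\left(F \right)} = \frac{6}{-6 + F^{2}}$
$\left(1585 - 16550\right) - H{\left(V \right)} = \left(1585 - 16550\right) - \frac{6}{-6 + \left(-5\right)^{2}} = \left(1585 - 16550\right) - \frac{6}{-6 + 25} = -14965 - \frac{6}{19} = - \frac{284341}{19}$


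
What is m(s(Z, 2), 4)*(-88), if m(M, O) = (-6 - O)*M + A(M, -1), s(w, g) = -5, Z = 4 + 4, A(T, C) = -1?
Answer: -4312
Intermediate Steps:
Z = 8
m(M, O) = -1 + M*(-6 - O) (m(M, O) = (-6 - O)*M - 1 = M*(-6 - O) - 1 = -1 + M*(-6 - O))
m(s(Z, 2), 4)*(-88) = (-1 - 6*(-5) - 1*(-5)*4)*(-88) = (-1 + 30 + 20)*(-88) = 49*(-88) = -4312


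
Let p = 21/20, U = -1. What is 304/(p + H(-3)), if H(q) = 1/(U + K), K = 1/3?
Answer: -6080/9 ≈ -675.56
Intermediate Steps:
K = ⅓ ≈ 0.33333
p = 21/20 (p = 21*(1/20) = 21/20 ≈ 1.0500)
H(q) = -3/2 (H(q) = 1/(-1 + ⅓) = 1/(-⅔) = -3/2)
304/(p + H(-3)) = 304/(21/20 - 3/2) = 304/(-9/20) = 304*(-20/9) = -6080/9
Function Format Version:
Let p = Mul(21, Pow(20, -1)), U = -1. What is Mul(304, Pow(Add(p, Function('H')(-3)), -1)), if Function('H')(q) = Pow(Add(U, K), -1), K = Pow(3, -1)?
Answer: Rational(-6080, 9) ≈ -675.56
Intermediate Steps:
K = Rational(1, 3) ≈ 0.33333
p = Rational(21, 20) (p = Mul(21, Rational(1, 20)) = Rational(21, 20) ≈ 1.0500)
Function('H')(q) = Rational(-3, 2) (Function('H')(q) = Pow(Add(-1, Rational(1, 3)), -1) = Pow(Rational(-2, 3), -1) = Rational(-3, 2))
Mul(304, Pow(Add(p, Function('H')(-3)), -1)) = Mul(304, Pow(Add(Rational(21, 20), Rational(-3, 2)), -1)) = Mul(304, Pow(Rational(-9, 20), -1)) = Mul(304, Rational(-20, 9)) = Rational(-6080, 9)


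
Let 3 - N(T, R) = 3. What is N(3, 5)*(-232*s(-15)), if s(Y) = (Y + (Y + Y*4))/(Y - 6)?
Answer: 0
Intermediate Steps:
N(T, R) = 0 (N(T, R) = 3 - 1*3 = 3 - 3 = 0)
s(Y) = 6*Y/(-6 + Y) (s(Y) = (Y + (Y + 4*Y))/(-6 + Y) = (Y + 5*Y)/(-6 + Y) = (6*Y)/(-6 + Y) = 6*Y/(-6 + Y))
N(3, 5)*(-232*s(-15)) = 0*(-1392*(-15)/(-6 - 15)) = 0*(-1392*(-15)/(-21)) = 0*(-1392*(-15)*(-1)/21) = 0*(-232*30/7) = 0*(-6960/7) = 0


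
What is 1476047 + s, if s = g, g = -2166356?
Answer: -690309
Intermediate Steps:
s = -2166356
1476047 + s = 1476047 - 2166356 = -690309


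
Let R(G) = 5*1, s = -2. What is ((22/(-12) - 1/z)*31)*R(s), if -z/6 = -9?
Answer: -7750/27 ≈ -287.04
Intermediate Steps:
z = 54 (z = -6*(-9) = 54)
R(G) = 5
((22/(-12) - 1/z)*31)*R(s) = ((22/(-12) - 1/54)*31)*5 = ((22*(-1/12) - 1*1/54)*31)*5 = ((-11/6 - 1/54)*31)*5 = -50/27*31*5 = -1550/27*5 = -7750/27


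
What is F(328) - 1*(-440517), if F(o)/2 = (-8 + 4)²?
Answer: 440549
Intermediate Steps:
F(o) = 32 (F(o) = 2*(-8 + 4)² = 2*(-4)² = 2*16 = 32)
F(328) - 1*(-440517) = 32 - 1*(-440517) = 32 + 440517 = 440549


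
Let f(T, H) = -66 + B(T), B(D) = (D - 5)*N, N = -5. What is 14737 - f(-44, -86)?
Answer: 14558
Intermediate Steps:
B(D) = 25 - 5*D (B(D) = (D - 5)*(-5) = (-5 + D)*(-5) = 25 - 5*D)
f(T, H) = -41 - 5*T (f(T, H) = -66 + (25 - 5*T) = -41 - 5*T)
14737 - f(-44, -86) = 14737 - (-41 - 5*(-44)) = 14737 - (-41 + 220) = 14737 - 1*179 = 14737 - 179 = 14558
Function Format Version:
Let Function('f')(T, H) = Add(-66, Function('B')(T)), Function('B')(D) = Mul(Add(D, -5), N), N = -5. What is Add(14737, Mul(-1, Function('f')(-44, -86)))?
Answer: 14558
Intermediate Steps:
Function('B')(D) = Add(25, Mul(-5, D)) (Function('B')(D) = Mul(Add(D, -5), -5) = Mul(Add(-5, D), -5) = Add(25, Mul(-5, D)))
Function('f')(T, H) = Add(-41, Mul(-5, T)) (Function('f')(T, H) = Add(-66, Add(25, Mul(-5, T))) = Add(-41, Mul(-5, T)))
Add(14737, Mul(-1, Function('f')(-44, -86))) = Add(14737, Mul(-1, Add(-41, Mul(-5, -44)))) = Add(14737, Mul(-1, Add(-41, 220))) = Add(14737, Mul(-1, 179)) = Add(14737, -179) = 14558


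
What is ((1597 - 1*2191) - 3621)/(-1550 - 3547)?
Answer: 1405/1699 ≈ 0.82696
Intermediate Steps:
((1597 - 1*2191) - 3621)/(-1550 - 3547) = ((1597 - 2191) - 3621)/(-5097) = (-594 - 3621)*(-1/5097) = -4215*(-1/5097) = 1405/1699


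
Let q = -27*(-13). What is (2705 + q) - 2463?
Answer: 593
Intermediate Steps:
q = 351
(2705 + q) - 2463 = (2705 + 351) - 2463 = 3056 - 2463 = 593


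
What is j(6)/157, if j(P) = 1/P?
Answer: 1/942 ≈ 0.0010616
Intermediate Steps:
j(6)/157 = 1/(6*157) = (1/6)*(1/157) = 1/942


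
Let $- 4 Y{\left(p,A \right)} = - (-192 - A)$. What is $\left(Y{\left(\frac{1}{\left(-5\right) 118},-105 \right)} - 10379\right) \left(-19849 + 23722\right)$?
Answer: $- \frac{161128419}{4} \approx -4.0282 \cdot 10^{7}$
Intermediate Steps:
$Y{\left(p,A \right)} = -48 - \frac{A}{4}$ ($Y{\left(p,A \right)} = - \frac{\left(-1\right) \left(-192 - A\right)}{4} = - \frac{192 + A}{4} = -48 - \frac{A}{4}$)
$\left(Y{\left(\frac{1}{\left(-5\right) 118},-105 \right)} - 10379\right) \left(-19849 + 23722\right) = \left(\left(-48 - - \frac{105}{4}\right) - 10379\right) \left(-19849 + 23722\right) = \left(\left(-48 + \frac{105}{4}\right) - 10379\right) 3873 = \left(- \frac{87}{4} - 10379\right) 3873 = \left(- \frac{41603}{4}\right) 3873 = - \frac{161128419}{4}$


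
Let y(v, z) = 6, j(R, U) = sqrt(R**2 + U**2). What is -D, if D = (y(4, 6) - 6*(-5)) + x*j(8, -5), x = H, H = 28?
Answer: -36 - 28*sqrt(89) ≈ -300.15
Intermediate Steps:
x = 28
D = 36 + 28*sqrt(89) (D = (6 - 6*(-5)) + 28*sqrt(8**2 + (-5)**2) = (6 + 30) + 28*sqrt(64 + 25) = 36 + 28*sqrt(89) ≈ 300.15)
-D = -(36 + 28*sqrt(89)) = -36 - 28*sqrt(89)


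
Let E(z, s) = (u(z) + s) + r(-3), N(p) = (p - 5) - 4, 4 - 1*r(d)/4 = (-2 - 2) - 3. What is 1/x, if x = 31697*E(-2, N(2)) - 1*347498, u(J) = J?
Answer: 1/761897 ≈ 1.3125e-6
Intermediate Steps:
r(d) = 44 (r(d) = 16 - 4*((-2 - 2) - 3) = 16 - 4*(-4 - 3) = 16 - 4*(-7) = 16 + 28 = 44)
N(p) = -9 + p (N(p) = (-5 + p) - 4 = -9 + p)
E(z, s) = 44 + s + z (E(z, s) = (z + s) + 44 = (s + z) + 44 = 44 + s + z)
x = 761897 (x = 31697*(44 + (-9 + 2) - 2) - 1*347498 = 31697*(44 - 7 - 2) - 347498 = 31697*35 - 347498 = 1109395 - 347498 = 761897)
1/x = 1/761897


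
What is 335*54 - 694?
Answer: 17396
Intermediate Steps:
335*54 - 694 = 18090 - 694 = 17396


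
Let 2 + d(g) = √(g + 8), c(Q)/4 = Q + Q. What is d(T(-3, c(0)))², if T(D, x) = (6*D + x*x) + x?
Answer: (2 - I*√10)² ≈ -6.0 - 12.649*I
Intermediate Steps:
c(Q) = 8*Q (c(Q) = 4*(Q + Q) = 4*(2*Q) = 8*Q)
T(D, x) = x + x² + 6*D (T(D, x) = (6*D + x²) + x = (x² + 6*D) + x = x + x² + 6*D)
d(g) = -2 + √(8 + g) (d(g) = -2 + √(g + 8) = -2 + √(8 + g))
d(T(-3, c(0)))² = (-2 + √(8 + (8*0 + (8*0)² + 6*(-3))))² = (-2 + √(8 + (0 + 0² - 18)))² = (-2 + √(8 + (0 + 0 - 18)))² = (-2 + √(8 - 18))² = (-2 + √(-10))² = (-2 + I*√10)²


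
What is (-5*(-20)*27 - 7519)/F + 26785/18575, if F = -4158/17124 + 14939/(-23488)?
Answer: 24008218861141/4377242587 ≈ 5484.8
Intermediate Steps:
F = -29456545/33517376 (F = -4158*1/17124 + 14939*(-1/23488) = -693/2854 - 14939/23488 = -29456545/33517376 ≈ -0.87884)
(-5*(-20)*27 - 7519)/F + 26785/18575 = (-5*(-20)*27 - 7519)/(-29456545/33517376) + 26785/18575 = (100*27 - 7519)*(-33517376/29456545) + 26785*(1/18575) = (2700 - 7519)*(-33517376/29456545) + 5357/3715 = -4819*(-33517376/29456545) + 5357/3715 = 161520234944/29456545 + 5357/3715 = 24008218861141/4377242587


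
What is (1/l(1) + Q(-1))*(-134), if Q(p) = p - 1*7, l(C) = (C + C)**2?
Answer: 2077/2 ≈ 1038.5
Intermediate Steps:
l(C) = 4*C**2 (l(C) = (2*C)**2 = 4*C**2)
Q(p) = -7 + p (Q(p) = p - 7 = -7 + p)
(1/l(1) + Q(-1))*(-134) = (1/(4*1**2) + (-7 - 1))*(-134) = (1/(4*1) - 8)*(-134) = (1/4 - 8)*(-134) = -31/4*(-134) = 2077/2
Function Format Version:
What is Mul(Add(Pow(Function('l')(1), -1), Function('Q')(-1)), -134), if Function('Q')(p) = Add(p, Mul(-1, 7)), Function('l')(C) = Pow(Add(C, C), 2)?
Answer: Rational(2077, 2) ≈ 1038.5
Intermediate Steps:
Function('l')(C) = Mul(4, Pow(C, 2)) (Function('l')(C) = Pow(Mul(2, C), 2) = Mul(4, Pow(C, 2)))
Function('Q')(p) = Add(-7, p) (Function('Q')(p) = Add(p, -7) = Add(-7, p))
Mul(Add(Pow(Function('l')(1), -1), Function('Q')(-1)), -134) = Mul(Add(Pow(Mul(4, Pow(1, 2)), -1), Add(-7, -1)), -134) = Mul(Add(Pow(Mul(4, 1), -1), -8), -134) = Mul(Add(Pow(4, -1), -8), -134) = Mul(Add(Rational(1, 4), -8), -134) = Mul(Rational(-31, 4), -134) = Rational(2077, 2)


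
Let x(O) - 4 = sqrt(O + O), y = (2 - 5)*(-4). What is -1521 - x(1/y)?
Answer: -1525 - sqrt(6)/6 ≈ -1525.4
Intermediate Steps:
y = 12 (y = -3*(-4) = 12)
x(O) = 4 + sqrt(2)*sqrt(O) (x(O) = 4 + sqrt(O + O) = 4 + sqrt(2*O) = 4 + sqrt(2)*sqrt(O))
-1521 - x(1/y) = -1521 - (4 + sqrt(2)*sqrt(1/12)) = -1521 - (4 + sqrt(2)*(sqrt(3)/6)) = -1521 - (4 + sqrt(6)/6) = -1521 + (-4 - sqrt(6)/6) = -1525 - sqrt(6)/6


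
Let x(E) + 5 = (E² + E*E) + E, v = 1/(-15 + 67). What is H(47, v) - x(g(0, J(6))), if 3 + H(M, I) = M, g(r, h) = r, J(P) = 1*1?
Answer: 49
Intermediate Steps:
v = 1/52 ≈ 0.019231
J(P) = 1
H(M, I) = -3 + M
x(E) = -5 + E + 2*E² (x(E) = -5 + ((E² + E*E) + E) = -5 + ((E² + E²) + E) = -5 + (2*E² + E) = -5 + (E + 2*E²) = -5 + E + 2*E²)
H(47, v) - x(g(0, J(6))) = (-3 + 47) - (-5 + 0 + 2*0²) = 44 - (-5 + 0 + 2*0) = 44 - (-5 + 0 + 0) = 44 - 1*(-5) = 44 + 5 = 49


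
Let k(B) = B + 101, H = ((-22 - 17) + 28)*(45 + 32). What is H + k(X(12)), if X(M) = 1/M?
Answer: -8951/12 ≈ -745.92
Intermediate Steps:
H = -847 (H = (-39 + 28)*77 = -11*77 = -847)
k(B) = 101 + B
H + k(X(12)) = -847 + (101 + 1/12) = -847 + 1213/12 = -8951/12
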